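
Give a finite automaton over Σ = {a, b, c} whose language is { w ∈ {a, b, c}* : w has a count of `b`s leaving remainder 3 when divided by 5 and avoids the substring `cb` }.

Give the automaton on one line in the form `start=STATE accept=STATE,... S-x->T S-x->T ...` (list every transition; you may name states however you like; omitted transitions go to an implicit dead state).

start=q0 accept=q6,q9 q0-a->q0 q0-b->q1 q0-c->q2 q1-a->q1 q1-b->q3 q1-c->q4 q2-a->q0 q2-b->q5 q2-c->q2 q3-a->q3 q3-b->q6 q3-c->q7 q4-a->q1 q4-b->q5 q4-c->q4 q5-a->q5 q5-b->q5 q5-c->q5 q6-a->q6 q6-b->q8 q6-c->q9 q7-a->q3 q7-b->q5 q7-c->q7 q8-a->q8 q8-b->q0 q8-c->q10 q9-a->q6 q9-b->q5 q9-c->q9 q10-a->q8 q10-b->q5 q10-c->q10

Run two small machines in parallel and take their product. The first has 5 states tracking the count of `b`s modulo 5; the second has 3 states tracking partial matches of the forbidden pattern `cb`. A product state is a pair (one from each), accepting exactly when both do. After merging equivalent states the machine shrinks.
11 states suffice.
          a    b    c  
>  q0     q0   q1   q2 
   q1     q1   q3   q4 
   q2     q0   q5   q2 
   q3     q3   q6   q7 
   q4     q1   q5   q4 
   q5     q5   q5   q5 
 * q6     q6   q8   q9 
   q7     q3   q5   q7 
   q8     q8   q0  q10 
 * q9     q6   q5   q9 
   q10    q8   q5  q10 
(> = start, * = accepting)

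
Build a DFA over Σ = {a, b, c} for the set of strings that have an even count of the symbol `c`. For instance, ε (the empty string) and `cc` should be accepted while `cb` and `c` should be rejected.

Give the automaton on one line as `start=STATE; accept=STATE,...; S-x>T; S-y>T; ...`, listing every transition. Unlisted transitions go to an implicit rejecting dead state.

start=s0; accept=s0; s0-a>s0; s0-b>s0; s0-c>s1; s1-a>s1; s1-b>s1; s1-c>s0

Keep the running count of `c`s modulo 2: each `c` advances along the cycle s0 → s1 → s0 while other symbols loop. Accept at s0.
2 states suffice.
        a   b   c  
>* s0   s0  s0  s1 
   s1   s1  s1  s0 
(> = start, * = accepting)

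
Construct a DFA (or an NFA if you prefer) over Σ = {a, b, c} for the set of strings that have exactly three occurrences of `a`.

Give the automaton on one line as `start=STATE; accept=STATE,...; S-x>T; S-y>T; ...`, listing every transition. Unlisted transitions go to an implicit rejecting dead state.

start=s0; accept=s3; s0-a>s1; s0-b>s0; s0-c>s0; s1-a>s2; s1-b>s1; s1-c>s1; s2-a>s3; s2-b>s2; s2-c>s2; s3-a>s4; s3-b>s3; s3-c>s3; s4-a>s4; s4-b>s4; s4-c>s4

Count `a`s, saturating at 4: states s0 through s3 mean 0 through 3 `a`s seen; s4 means more than 3. Each `a` increments (capped at s4); other symbols loop. Accept from {s3}.
With 5 states:
        a   b   c  
>  s0   s1  s0  s0 
   s1   s2  s1  s1 
   s2   s3  s2  s2 
 * s3   s4  s3  s3 
   s4   s4  s4  s4 
(> = start, * = accepting)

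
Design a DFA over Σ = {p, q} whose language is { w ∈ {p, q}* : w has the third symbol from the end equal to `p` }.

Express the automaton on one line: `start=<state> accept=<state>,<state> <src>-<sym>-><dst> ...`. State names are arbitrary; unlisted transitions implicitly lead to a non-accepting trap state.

start=A accept=H,I,J,K A-p->B A-q->C B-p->D B-q->E C-p->F C-q->G D-p->H D-q->I E-p->J E-q->K F-p->L F-q->M G-p->N G-q->O H-p->H H-q->I I-p->J I-q->K J-p->L J-q->M K-p->N K-q->O L-p->H L-q->I M-p->J M-q->K N-p->L N-q->M O-p->N O-q->O

Because acceptance depends on a position counted from the end, the machine has to buffer the most recent 3 symbols. Make each state the string of the last up-to-3 symbols read; on input `x` shift the window left and append `x`. Accept when the buffered window has length 3 and begins with `p`.
       p  q 
>  A   B  C 
   B   D  E 
   C   F  G 
   D   H  I 
   E   J  K 
   F   L  M 
   G   N  O 
 * H   H  I 
 * I   J  K 
 * J   L  M 
 * K   N  O 
   L   H  I 
   M   J  K 
   N   L  M 
   O   N  O 
(> = start, * = accepting)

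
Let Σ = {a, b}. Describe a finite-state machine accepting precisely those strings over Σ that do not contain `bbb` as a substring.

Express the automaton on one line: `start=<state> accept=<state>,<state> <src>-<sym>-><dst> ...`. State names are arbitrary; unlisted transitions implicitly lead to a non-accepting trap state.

This is the complement of 'contains `bbb`'. Use the same substring-matching states — q0 through q3 holding how much of `bbb` has just been matched — but flip the accepting set: everything except the trap q3 accepts.
        a   b  
>* q0   q0  q1 
 * q1   q0  q2 
 * q2   q0  q3 
   q3   q3  q3 
(> = start, * = accepting)

start=q0 accept=q0,q1,q2 q0-a->q0 q0-b->q1 q1-a->q0 q1-b->q2 q2-a->q0 q2-b->q3 q3-a->q3 q3-b->q3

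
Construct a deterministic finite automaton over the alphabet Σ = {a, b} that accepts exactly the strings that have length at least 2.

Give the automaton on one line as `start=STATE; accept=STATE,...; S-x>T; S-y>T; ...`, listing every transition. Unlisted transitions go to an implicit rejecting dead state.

We only need to distinguish lengths 0, 1, …, 2, and '>2'. Chain S0 → S1 → S2 → S3 on every symbol, with S3 looping. Accepting states: {S2, S3}.
A 4-state machine:
        a   b  
>  S0   S1  S1 
   S1   S2  S2 
 * S2   S3  S3 
 * S3   S3  S3 
(> = start, * = accepting)

start=S0; accept=S2,S3; S0-a>S1; S0-b>S1; S1-a>S2; S1-b>S2; S2-a>S3; S2-b>S3; S3-a>S3; S3-b>S3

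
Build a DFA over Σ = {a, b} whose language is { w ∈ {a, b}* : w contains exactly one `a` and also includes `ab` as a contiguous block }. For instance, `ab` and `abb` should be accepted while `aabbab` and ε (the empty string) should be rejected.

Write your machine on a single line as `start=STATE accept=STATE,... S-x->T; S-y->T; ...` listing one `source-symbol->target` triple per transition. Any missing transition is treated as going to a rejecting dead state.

start=s0; accept=s3; s0-a->s1; s0-b->s0; s1-a->s2; s1-b->s3; s2-a->s2; s2-b->s2; s3-a->s2; s3-b->s3

Build one automaton per condition and run them in lockstep. The first has 3 states tracking the count of `a`s, saturating at 2; the second has 3 states tracking whether and how much of `ab` has been seen. A product state is a pair (one from each), accepting exactly when both do. Minimizing collapses redundant product states.
A 4-state machine:
        a   b  
>  s0   s1  s0 
   s1   s2  s3 
   s2   s2  s2 
 * s3   s2  s3 
(> = start, * = accepting)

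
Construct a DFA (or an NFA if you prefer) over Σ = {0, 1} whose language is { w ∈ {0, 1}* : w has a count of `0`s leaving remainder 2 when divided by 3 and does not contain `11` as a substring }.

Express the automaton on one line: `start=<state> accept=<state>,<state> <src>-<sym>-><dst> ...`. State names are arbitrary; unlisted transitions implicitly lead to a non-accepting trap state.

start=q0 accept=q3,q6 q0-0->q1 q0-1->q2 q1-0->q3 q1-1->q4 q2-0->q1 q2-1->q5 q3-0->q0 q3-1->q6 q4-0->q3 q4-1->q5 q5-0->q5 q5-1->q5 q6-0->q0 q6-1->q5

Run two small machines in parallel and take their product. The first has 3 states tracking the count of `0`s modulo 3; the second has 3 states tracking partial matches of the forbidden pattern `11`. A product state is a pair (one from each), accepting exactly when both do. After merging equivalent states the machine shrinks.
With 7 states:
        0   1  
>  q0   q1  q2 
   q1   q3  q4 
   q2   q1  q5 
 * q3   q0  q6 
   q4   q3  q5 
   q5   q5  q5 
 * q6   q0  q5 
(> = start, * = accepting)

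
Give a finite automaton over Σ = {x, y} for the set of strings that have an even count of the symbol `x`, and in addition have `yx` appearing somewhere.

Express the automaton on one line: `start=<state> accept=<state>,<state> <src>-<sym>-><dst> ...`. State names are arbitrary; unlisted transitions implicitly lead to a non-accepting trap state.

Build one automaton per condition and run them in lockstep. One (2 states) tracks the count of `x`s modulo 2; the other (3 states) tracks whether and how much of `yx` has been seen. Each combined state is a pair, one component from each; accept when both components accept.
        x   y  
>  S0   S1  S2 
   S1   S0  S3 
   S2   S4  S2 
   S3   S5  S3 
   S4   S5  S4 
 * S5   S4  S5 
(> = start, * = accepting)

start=S0 accept=S5 S0-x->S1 S0-y->S2 S1-x->S0 S1-y->S3 S2-x->S4 S2-y->S2 S3-x->S5 S3-y->S3 S4-x->S5 S4-y->S4 S5-x->S4 S5-y->S5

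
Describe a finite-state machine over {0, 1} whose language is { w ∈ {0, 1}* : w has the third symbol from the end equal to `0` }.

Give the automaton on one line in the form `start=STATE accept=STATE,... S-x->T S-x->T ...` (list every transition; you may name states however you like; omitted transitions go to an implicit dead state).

start=s0 accept=s7,s8,s9,s10 s0-0->s1 s0-1->s2 s1-0->s3 s1-1->s4 s2-0->s5 s2-1->s6 s3-0->s7 s3-1->s8 s4-0->s9 s4-1->s10 s5-0->s11 s5-1->s12 s6-0->s13 s6-1->s14 s7-0->s7 s7-1->s8 s8-0->s9 s8-1->s10 s9-0->s11 s9-1->s12 s10-0->s13 s10-1->s14 s11-0->s7 s11-1->s8 s12-0->s9 s12-1->s10 s13-0->s11 s13-1->s12 s14-0->s13 s14-1->s14

A DFA must remember the last 3 symbols (since which symbol is third-to-last isn't known until the input ends). Use one state per possible window of the last ≤3 symbols; accept from those whose window starts with `0`.
A 15-state machine:
          0    1  
>  s0     s1   s2 
   s1     s3   s4 
   s2     s5   s6 
   s3     s7   s8 
   s4     s9  s10 
   s5    s11  s12 
   s6    s13  s14 
 * s7     s7   s8 
 * s8     s9  s10 
 * s9    s11  s12 
 * s10   s13  s14 
   s11    s7   s8 
   s12    s9  s10 
   s13   s11  s12 
   s14   s13  s14 
(> = start, * = accepting)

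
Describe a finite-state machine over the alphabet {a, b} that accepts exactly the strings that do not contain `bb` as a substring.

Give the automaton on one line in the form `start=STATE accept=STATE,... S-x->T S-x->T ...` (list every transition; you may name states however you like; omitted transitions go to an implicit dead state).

Track partial matches of the forbidden pattern `bb`. State s2 is a dead state reached once `bb` has occurred; every other state accepts. s0 means no part of `bb` is currently matched.
        a   b  
>* s0   s0  s1 
 * s1   s0  s2 
   s2   s2  s2 
(> = start, * = accepting)

start=s0 accept=s0,s1 s0-a->s0 s0-b->s1 s1-a->s0 s1-b->s2 s2-a->s2 s2-b->s2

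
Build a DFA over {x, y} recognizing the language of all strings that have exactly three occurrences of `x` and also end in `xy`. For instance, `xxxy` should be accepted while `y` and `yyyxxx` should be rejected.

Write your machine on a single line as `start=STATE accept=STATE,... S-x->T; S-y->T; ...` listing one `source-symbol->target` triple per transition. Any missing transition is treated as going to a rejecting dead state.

Run two small machines in parallel and take their product. One (5 states) tracks the count of `x`s, saturating at 4; the other (3 states) tracks how much of the suffix `xy` has currently been matched. Each combined state is a pair, one component from each; accept when both components accept.
A 13-state machine:
          x    y  
>  S0     S1   S0 
   S1     S2   S3 
   S2     S4   S5 
   S3     S2   S6 
   S4     S7   S8 
   S5     S4   S9 
   S6     S2   S6 
   S7     S7  S10 
 * S8     S7  S11 
   S9     S4   S9 
   S10    S7  S12 
   S11    S7  S11 
   S12    S7  S12 
(> = start, * = accepting)

start=S0; accept=S8; S0-x->S1; S0-y->S0; S1-x->S2; S1-y->S3; S2-x->S4; S2-y->S5; S3-x->S2; S3-y->S6; S4-x->S7; S4-y->S8; S5-x->S4; S5-y->S9; S6-x->S2; S6-y->S6; S7-x->S7; S7-y->S10; S8-x->S7; S8-y->S11; S9-x->S4; S9-y->S9; S10-x->S7; S10-y->S12; S11-x->S7; S11-y->S11; S12-x->S7; S12-y->S12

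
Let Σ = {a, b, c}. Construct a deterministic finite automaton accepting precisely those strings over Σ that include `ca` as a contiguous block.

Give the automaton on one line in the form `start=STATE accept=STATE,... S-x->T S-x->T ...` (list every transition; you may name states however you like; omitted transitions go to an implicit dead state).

Track how much of `ca` has been matched so far: state q0 is no progress, q2 is the absorbing accept state reached once `ca` has occurred. Intermediate states record partial matches; on a mismatch, fall back to the longest reusable overlap.
3 states suffice.
        a   b   c  
>  q0   q0  q0  q1 
   q1   q2  q0  q1 
 * q2   q2  q2  q2 
(> = start, * = accepting)

start=q0 accept=q2 q0-a->q0 q0-b->q0 q0-c->q1 q1-a->q2 q1-b->q0 q1-c->q1 q2-a->q2 q2-b->q2 q2-c->q2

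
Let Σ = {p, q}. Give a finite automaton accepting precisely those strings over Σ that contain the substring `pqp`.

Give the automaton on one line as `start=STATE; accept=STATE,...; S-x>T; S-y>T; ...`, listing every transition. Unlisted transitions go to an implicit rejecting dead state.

start=s0; accept=s3; s0-p>s1; s0-q>s0; s1-p>s1; s1-q>s2; s2-p>s3; s2-q>s0; s3-p>s3; s3-q>s3

States s0..s2 record the length of the longest prefix of `pqp` that matches the current input suffix. Reaching s3 means `pqp` has been seen, and we stay there forever. Accept from s3.
        p   q  
>  s0   s1  s0 
   s1   s1  s2 
   s2   s3  s0 
 * s3   s3  s3 
(> = start, * = accepting)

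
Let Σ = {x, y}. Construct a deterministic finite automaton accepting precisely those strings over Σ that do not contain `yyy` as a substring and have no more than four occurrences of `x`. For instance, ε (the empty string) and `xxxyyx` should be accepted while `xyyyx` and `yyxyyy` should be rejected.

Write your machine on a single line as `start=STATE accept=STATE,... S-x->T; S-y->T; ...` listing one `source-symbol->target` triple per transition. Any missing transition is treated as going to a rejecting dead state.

Handle the two conditions separately and then intersect. The first has 4 states tracking partial matches of the forbidden pattern `yyy`; the second has 6 states tracking the count of `x`s, saturating at 5. A product state is a pair (one from each), accepting exactly when both do. Minimizing collapses redundant product states.
With 16 states:
          x    y  
>* S0     S1   S2 
 * S1     S3   S4 
 * S2     S1   S5 
 * S3     S6   S7 
 * S4     S3   S8 
 * S5     S1   S9 
 * S6    S10  S11 
 * S7     S6  S12 
 * S8     S3   S9 
   S9     S9   S9 
 * S10    S9  S13 
 * S11   S10  S14 
 * S12    S6   S9 
 * S13    S9  S15 
 * S14   S10   S9 
 * S15    S9   S9 
(> = start, * = accepting)

start=S0; accept=S0,S1,S2,S3,S4,S5,S6,S7,S8,S10,S11,S12,S13,S14,S15; S0-x->S1; S0-y->S2; S1-x->S3; S1-y->S4; S2-x->S1; S2-y->S5; S3-x->S6; S3-y->S7; S4-x->S3; S4-y->S8; S5-x->S1; S5-y->S9; S6-x->S10; S6-y->S11; S7-x->S6; S7-y->S12; S8-x->S3; S8-y->S9; S9-x->S9; S9-y->S9; S10-x->S9; S10-y->S13; S11-x->S10; S11-y->S14; S12-x->S6; S12-y->S9; S13-x->S9; S13-y->S15; S14-x->S10; S14-y->S9; S15-x->S9; S15-y->S9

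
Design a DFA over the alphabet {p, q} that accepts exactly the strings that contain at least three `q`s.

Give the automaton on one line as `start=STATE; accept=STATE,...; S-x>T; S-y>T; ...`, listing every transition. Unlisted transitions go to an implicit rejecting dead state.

Only the number of `q`s matters, and only up to 4. Make a chain A → B → C → D → E advanced by each `q` (with E absorbing); every other symbol self-loops. The accepting set is {D, E}.
With 5 states:
       p  q 
>  A   A  B 
   B   B  C 
   C   C  D 
 * D   D  E 
 * E   E  E 
(> = start, * = accepting)

start=A; accept=D,E; A-p>A; A-q>B; B-p>B; B-q>C; C-p>C; C-q>D; D-p>D; D-q>E; E-p>E; E-q>E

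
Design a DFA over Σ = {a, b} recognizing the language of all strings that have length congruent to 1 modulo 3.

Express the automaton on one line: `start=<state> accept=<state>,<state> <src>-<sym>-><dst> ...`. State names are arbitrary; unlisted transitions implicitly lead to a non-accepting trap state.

start=q0 accept=q1 q0-a->q1 q0-b->q1 q1-a->q2 q1-b->q2 q2-a->q0 q2-b->q0

Count input length modulo 3: every symbol advances one step around the cycle q0 → q1 → q2 → q0. Accept at q1.
A 3-state machine:
        a   b  
>  q0   q1  q1 
 * q1   q2  q2 
   q2   q0  q0 
(> = start, * = accepting)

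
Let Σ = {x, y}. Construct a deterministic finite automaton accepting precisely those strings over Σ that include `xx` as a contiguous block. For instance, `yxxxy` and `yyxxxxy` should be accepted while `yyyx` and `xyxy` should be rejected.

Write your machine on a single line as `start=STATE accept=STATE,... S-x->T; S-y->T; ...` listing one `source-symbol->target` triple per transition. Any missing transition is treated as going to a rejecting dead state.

start=s0; accept=s2; s0-x->s1; s0-y->s0; s1-x->s2; s1-y->s0; s2-x->s2; s2-y->s2

States s0..s1 record the length of the longest prefix of `xx` that matches the current input suffix. Reaching s2 means `xx` has been seen, and we stay there forever. Accept from s2.
        x   y  
>  s0   s1  s0 
   s1   s2  s0 
 * s2   s2  s2 
(> = start, * = accepting)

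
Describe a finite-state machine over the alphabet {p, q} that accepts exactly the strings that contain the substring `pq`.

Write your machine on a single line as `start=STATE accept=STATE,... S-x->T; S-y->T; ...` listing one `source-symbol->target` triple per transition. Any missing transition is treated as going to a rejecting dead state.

States A..B record the length of the longest prefix of `pq` that matches the current input suffix. Reaching C means `pq` has been seen, and we stay there forever. Accept from C.
A 3-state machine:
       p  q 
>  A   B  A 
   B   B  C 
 * C   C  C 
(> = start, * = accepting)

start=A; accept=C; A-p->B; A-q->A; B-p->B; B-q->C; C-p->C; C-q->C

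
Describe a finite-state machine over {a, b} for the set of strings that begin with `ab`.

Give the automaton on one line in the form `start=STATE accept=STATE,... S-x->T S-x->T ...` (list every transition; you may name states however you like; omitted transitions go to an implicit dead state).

start=S0 accept=S2 S0-a->S1 S0-b->S3 S1-a->S3 S1-b->S2 S2-a->S2 S2-b->S2 S3-a->S3 S3-b->S3

Walk along `ab` while the input agrees: from S0 take `a` to S1, and so on. Any deviation drops to the rejecting sink S3. Once S2 is reached the prefix is confirmed and every continuation is accepted.
4 states suffice.
        a   b  
>  S0   S1  S3 
   S1   S3  S2 
 * S2   S2  S2 
   S3   S3  S3 
(> = start, * = accepting)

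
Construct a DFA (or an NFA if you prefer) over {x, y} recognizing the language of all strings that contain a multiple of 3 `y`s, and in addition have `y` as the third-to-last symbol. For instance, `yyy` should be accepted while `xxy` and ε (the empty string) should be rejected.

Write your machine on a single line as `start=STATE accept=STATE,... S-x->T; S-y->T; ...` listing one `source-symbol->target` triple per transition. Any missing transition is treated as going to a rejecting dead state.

Handle the two conditions separately and then intersect. One (3 states) tracks the count of `y`s modulo 3; the other (15 states) tracks the last 3 symbols read. Each combined state is a pair, one component from each; accept when both components accept. Minimizing collapses redundant product states.
With 14 states:
          x    y  
>  S0     S0   S1 
   S1     S2   S3 
   S2     S2   S4 
   S3     S5   S6 
   S4     S5   S7 
   S5     S8   S9 
 * S6    S10   S1 
   S7    S10   S1 
   S8     S8  S11 
 * S9    S12   S1 
 * S10   S13   S1 
   S11   S12   S1 
   S12   S13   S1 
 * S13    S0   S1 
(> = start, * = accepting)

start=S0; accept=S6,S9,S10,S13; S0-x->S0; S0-y->S1; S1-x->S2; S1-y->S3; S2-x->S2; S2-y->S4; S3-x->S5; S3-y->S6; S4-x->S5; S4-y->S7; S5-x->S8; S5-y->S9; S6-x->S10; S6-y->S1; S7-x->S10; S7-y->S1; S8-x->S8; S8-y->S11; S9-x->S12; S9-y->S1; S10-x->S13; S10-y->S1; S11-x->S12; S11-y->S1; S12-x->S13; S12-y->S1; S13-x->S0; S13-y->S1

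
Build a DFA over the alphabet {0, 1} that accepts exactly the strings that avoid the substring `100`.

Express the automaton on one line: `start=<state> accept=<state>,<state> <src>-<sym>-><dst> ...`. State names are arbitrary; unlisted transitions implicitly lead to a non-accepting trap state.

This is the complement of 'contains `100`'. Use the same substring-matching states — q0 through q3 holding how much of `100` has just been matched — but flip the accepting set: everything except the trap q3 accepts.
4 states suffice.
        0   1  
>* q0   q0  q1 
 * q1   q2  q1 
 * q2   q3  q1 
   q3   q3  q3 
(> = start, * = accepting)

start=q0 accept=q0,q1,q2 q0-0->q0 q0-1->q1 q1-0->q2 q1-1->q1 q2-0->q3 q2-1->q1 q3-0->q3 q3-1->q3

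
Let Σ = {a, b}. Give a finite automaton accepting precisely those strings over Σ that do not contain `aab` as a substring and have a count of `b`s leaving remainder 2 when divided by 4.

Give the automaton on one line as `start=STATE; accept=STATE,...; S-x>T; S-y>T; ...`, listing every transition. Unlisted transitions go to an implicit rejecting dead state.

start=q0; accept=q5,q6,q8; q0-a>q1; q0-b>q2; q1-a>q3; q1-b>q2; q2-a>q4; q2-b>q5; q3-a>q3; q3-b>q3; q4-a>q3; q4-b>q5; q5-a>q6; q5-b>q7; q6-a>q8; q6-b>q7; q7-a>q9; q7-b>q0; q8-a>q8; q8-b>q3; q9-a>q3; q9-b>q0

Run two small machines in parallel and take their product. The first has 4 states tracking partial matches of the forbidden pattern `aab`; the second has 4 states tracking the count of `b`s modulo 4. A product state is a pair (one from each), accepting exactly when both do. Equivalent product states are then merged.
A 10-state machine:
        a   b  
>  q0   q1  q2 
   q1   q3  q2 
   q2   q4  q5 
   q3   q3  q3 
   q4   q3  q5 
 * q5   q6  q7 
 * q6   q8  q7 
   q7   q9  q0 
 * q8   q8  q3 
   q9   q3  q0 
(> = start, * = accepting)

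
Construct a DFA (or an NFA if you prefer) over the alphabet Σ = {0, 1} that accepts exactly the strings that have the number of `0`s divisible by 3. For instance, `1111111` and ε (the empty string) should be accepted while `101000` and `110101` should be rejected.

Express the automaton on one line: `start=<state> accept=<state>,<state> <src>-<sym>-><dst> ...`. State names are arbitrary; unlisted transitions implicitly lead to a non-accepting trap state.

Keep the running count of `0`s modulo 3: each `0` advances along the cycle s0 → s1 → s2 → s0 while other symbols loop. Accept at s0.
        0   1  
>* s0   s1  s0 
   s1   s2  s1 
   s2   s0  s2 
(> = start, * = accepting)

start=s0 accept=s0 s0-0->s1 s0-1->s0 s1-0->s2 s1-1->s1 s2-0->s0 s2-1->s2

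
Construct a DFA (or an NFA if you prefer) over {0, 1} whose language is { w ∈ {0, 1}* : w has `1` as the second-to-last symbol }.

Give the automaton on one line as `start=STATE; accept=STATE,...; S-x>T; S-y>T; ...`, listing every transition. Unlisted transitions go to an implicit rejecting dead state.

start=S0; accept=S5,S6; S0-0>S1; S0-1>S2; S1-0>S3; S1-1>S4; S2-0>S5; S2-1>S6; S3-0>S3; S3-1>S4; S4-0>S5; S4-1>S6; S5-0>S3; S5-1>S4; S6-0>S5; S6-1>S6

A DFA must remember the last 2 symbols (since which symbol is second-to-last isn't known until the input ends). Use one state per possible window of the last ≤2 symbols; accept from those whose window starts with `1`.
        0   1  
>  S0   S1  S2 
   S1   S3  S4 
   S2   S5  S6 
   S3   S3  S4 
   S4   S5  S6 
 * S5   S3  S4 
 * S6   S5  S6 
(> = start, * = accepting)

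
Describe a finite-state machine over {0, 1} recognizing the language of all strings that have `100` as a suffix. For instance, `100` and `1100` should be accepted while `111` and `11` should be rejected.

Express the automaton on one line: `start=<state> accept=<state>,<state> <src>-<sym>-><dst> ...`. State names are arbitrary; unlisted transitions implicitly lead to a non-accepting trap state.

Remember how much of `100` the current input suffix matches. State q0 means no match yet; q1 means the last symbol is `1`; q2 means the last 2 symbols are `10`; q3 means the last 3 symbols are `100`. Only q3 accepts. On a mismatch, fall back to the longest proper suffix that is still a prefix of `100`.
4 states suffice.
        0   1  
>  q0   q0  q1 
   q1   q2  q1 
   q2   q3  q1 
 * q3   q0  q1 
(> = start, * = accepting)

start=q0 accept=q3 q0-0->q0 q0-1->q1 q1-0->q2 q1-1->q1 q2-0->q3 q2-1->q1 q3-0->q0 q3-1->q1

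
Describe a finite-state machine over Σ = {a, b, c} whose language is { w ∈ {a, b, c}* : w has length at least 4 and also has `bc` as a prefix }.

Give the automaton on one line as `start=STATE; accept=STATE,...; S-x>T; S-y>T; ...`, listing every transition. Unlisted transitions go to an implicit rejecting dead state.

start=q0; accept=q8,q10; q0-a>q1; q0-b>q2; q0-c>q1; q1-a>q3; q1-b>q3; q1-c>q3; q2-a>q3; q2-b>q3; q2-c>q4; q3-a>q5; q3-b>q5; q3-c>q5; q4-a>q6; q4-b>q6; q4-c>q6; q5-a>q7; q5-b>q7; q5-c>q7; q6-a>q8; q6-b>q8; q6-c>q8; q7-a>q9; q7-b>q9; q7-c>q9; q8-a>q10; q8-b>q10; q8-c>q10; q9-a>q9; q9-b>q9; q9-c>q9; q10-a>q10; q10-b>q10; q10-c>q10

Handle the two conditions separately and then intersect. One (6 states) tracks the input length, saturating at 5; the other (4 states) tracks whether the input so far still matches the prefix `bc`. Each combined state is a pair, one component from each; accept when both components accept.
An 11-state machine:
          a    b    c  
>  q0     q1   q2   q1 
   q1     q3   q3   q3 
   q2     q3   q3   q4 
   q3     q5   q5   q5 
   q4     q6   q6   q6 
   q5     q7   q7   q7 
   q6     q8   q8   q8 
   q7     q9   q9   q9 
 * q8    q10  q10  q10 
   q9     q9   q9   q9 
 * q10   q10  q10  q10 
(> = start, * = accepting)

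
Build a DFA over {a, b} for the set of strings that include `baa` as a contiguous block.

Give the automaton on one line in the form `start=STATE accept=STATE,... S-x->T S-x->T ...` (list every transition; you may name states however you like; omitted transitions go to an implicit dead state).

States s0..s2 record the length of the longest prefix of `baa` that matches the current input suffix. Reaching s3 means `baa` has been seen, and we stay there forever. Accept from s3.
        a   b  
>  s0   s0  s1 
   s1   s2  s1 
   s2   s3  s1 
 * s3   s3  s3 
(> = start, * = accepting)

start=s0 accept=s3 s0-a->s0 s0-b->s1 s1-a->s2 s1-b->s1 s2-a->s3 s2-b->s1 s3-a->s3 s3-b->s3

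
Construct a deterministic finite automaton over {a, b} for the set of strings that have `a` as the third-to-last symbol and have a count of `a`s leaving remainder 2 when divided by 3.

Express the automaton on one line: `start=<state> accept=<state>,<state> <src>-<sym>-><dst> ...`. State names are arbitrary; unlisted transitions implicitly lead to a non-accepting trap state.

start=q0 accept=q5,q6,q9,q12 q0-a->q1 q0-b->q0 q1-a->q2 q1-b->q3 q2-a->q4 q2-b->q5 q3-a->q6 q3-b->q7 q4-a->q8 q4-b->q0 q5-a->q4 q5-b->q9 q6-a->q4 q6-b->q10 q7-a->q11 q7-b->q7 q8-a->q12 q8-b->q3 q9-a->q4 q9-b->q13 q10-a->q4 q10-b->q9 q11-a->q4 q11-b->q10 q12-a->q4 q12-b->q5 q13-a->q4 q13-b->q13

Build one automaton per condition and run them in lockstep. One (15 states) tracks the last 3 symbols read; the other (3 states) tracks the count of `a`s modulo 3. Each combined state is a pair, one component from each; accept when both components accept. Equivalent product states are then merged.
14 states suffice.
          a    b  
>  q0     q1   q0 
   q1     q2   q3 
   q2     q4   q5 
   q3     q6   q7 
   q4     q8   q0 
 * q5     q4   q9 
 * q6     q4  q10 
   q7    q11   q7 
   q8    q12   q3 
 * q9     q4  q13 
   q10    q4   q9 
   q11    q4  q10 
 * q12    q4   q5 
   q13    q4  q13 
(> = start, * = accepting)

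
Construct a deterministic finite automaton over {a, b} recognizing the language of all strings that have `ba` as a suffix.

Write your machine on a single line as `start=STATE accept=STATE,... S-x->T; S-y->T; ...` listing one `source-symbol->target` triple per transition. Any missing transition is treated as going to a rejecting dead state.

Let each state record the length of the longest suffix of the input read so far that is also a prefix of `ba`. s1 means the last symbol is `b`; s2 means the last 2 symbols are `ba`. Accept only at s2, where the string currently ends in `ba`.
With 3 states:
        a   b  
>  s0   s0  s1 
   s1   s2  s1 
 * s2   s0  s1 
(> = start, * = accepting)

start=s0; accept=s2; s0-a->s0; s0-b->s1; s1-a->s2; s1-b->s1; s2-a->s0; s2-b->s1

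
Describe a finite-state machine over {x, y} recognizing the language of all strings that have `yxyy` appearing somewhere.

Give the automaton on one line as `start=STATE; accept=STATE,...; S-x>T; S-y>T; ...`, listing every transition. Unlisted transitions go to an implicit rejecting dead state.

States S0..S3 record the length of the longest prefix of `yxyy` that matches the current input suffix. Reaching S4 means `yxyy` has been seen, and we stay there forever. Accept from S4.
        x   y  
>  S0   S0  S1 
   S1   S2  S1 
   S2   S0  S3 
   S3   S2  S4 
 * S4   S4  S4 
(> = start, * = accepting)

start=S0; accept=S4; S0-x>S0; S0-y>S1; S1-x>S2; S1-y>S1; S2-x>S0; S2-y>S3; S3-x>S2; S3-y>S4; S4-x>S4; S4-y>S4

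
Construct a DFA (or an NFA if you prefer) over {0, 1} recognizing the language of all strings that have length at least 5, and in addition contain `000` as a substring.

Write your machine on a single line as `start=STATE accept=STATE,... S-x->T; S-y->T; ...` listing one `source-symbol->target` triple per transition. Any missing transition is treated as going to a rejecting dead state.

start=q0; accept=q14,q18; q0-0->q1; q0-1->q2; q1-0->q3; q1-1->q4; q2-0->q5; q2-1->q4; q3-0->q6; q3-1->q7; q4-0->q8; q4-1->q7; q5-0->q9; q5-1->q7; q6-0->q10; q6-1->q10; q7-0->q11; q7-1->q12; q8-0->q13; q8-1->q12; q9-0->q10; q9-1->q12; q10-0->q14; q10-1->q14; q11-0->q15; q11-1->q16; q12-0->q17; q12-1->q16; q13-0->q14; q13-1->q16; q14-0->q18; q14-1->q18; q15-0->q18; q15-1->q19; q16-0->q20; q16-1->q19; q17-0->q21; q17-1->q19; q18-0->q18; q18-1->q18; q19-0->q20; q19-1->q19; q20-0->q21; q20-1->q19; q21-0->q18; q21-1->q19

Build one automaton per condition and run them in lockstep. One (7 states) tracks the input length, saturating at 6; the other (4 states) tracks whether and how much of `000` has been seen. Each combined state is a pair, one component from each; accept when both components accept.
          0    1  
>  q0     q1   q2 
   q1     q3   q4 
   q2     q5   q4 
   q3     q6   q7 
   q4     q8   q7 
   q5     q9   q7 
   q6    q10  q10 
   q7    q11  q12 
   q8    q13  q12 
   q9    q10  q12 
   q10   q14  q14 
   q11   q15  q16 
   q12   q17  q16 
   q13   q14  q16 
 * q14   q18  q18 
   q15   q18  q19 
   q16   q20  q19 
   q17   q21  q19 
 * q18   q18  q18 
   q19   q20  q19 
   q20   q21  q19 
   q21   q18  q19 
(> = start, * = accepting)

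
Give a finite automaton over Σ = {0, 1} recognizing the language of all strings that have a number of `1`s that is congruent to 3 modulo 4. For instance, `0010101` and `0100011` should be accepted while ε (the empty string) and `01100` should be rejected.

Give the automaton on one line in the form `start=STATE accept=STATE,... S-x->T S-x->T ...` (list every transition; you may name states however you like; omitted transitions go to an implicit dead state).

start=q0 accept=q3 q0-0->q0 q0-1->q1 q1-0->q1 q1-1->q2 q2-0->q2 q2-1->q3 q3-0->q3 q3-1->q0

The only thing that matters is how many `1`s have appeared, reduced mod 4. Use one state per residue: q0 for 0, …, q3 for 3. Reading `1` moves to the next residue; anything else stays put. q3 is accepting.
With 4 states:
        0   1  
>  q0   q0  q1 
   q1   q1  q2 
   q2   q2  q3 
 * q3   q3  q0 
(> = start, * = accepting)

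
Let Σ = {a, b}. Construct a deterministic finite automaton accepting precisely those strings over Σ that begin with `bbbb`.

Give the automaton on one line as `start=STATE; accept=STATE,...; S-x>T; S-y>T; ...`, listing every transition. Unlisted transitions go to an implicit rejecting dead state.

Walk along `bbbb` while the input agrees: from s0 take `b` to s1, and so on. Any deviation drops to the rejecting sink s5. Once s4 is reached the prefix is confirmed and every continuation is accepted.
6 states suffice.
        a   b  
>  s0   s5  s1 
   s1   s5  s2 
   s2   s5  s3 
   s3   s5  s4 
 * s4   s4  s4 
   s5   s5  s5 
(> = start, * = accepting)

start=s0; accept=s4; s0-a>s5; s0-b>s1; s1-a>s5; s1-b>s2; s2-a>s5; s2-b>s3; s3-a>s5; s3-b>s4; s4-a>s4; s4-b>s4; s5-a>s5; s5-b>s5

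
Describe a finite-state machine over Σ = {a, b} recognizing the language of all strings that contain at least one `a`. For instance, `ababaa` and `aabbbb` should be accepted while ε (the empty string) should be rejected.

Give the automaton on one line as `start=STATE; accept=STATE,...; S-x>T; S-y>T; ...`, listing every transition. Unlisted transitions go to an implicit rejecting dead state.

Count `a`s, saturating at 2: state q0 means no `a` yet, q1 means one `a` seen, q2 means more than one. Each `a` increments (capped at q2); other symbols loop. Accept from {q1, q2}.
3 states suffice.
        a   b  
>  q0   q1  q0 
 * q1   q2  q1 
 * q2   q2  q2 
(> = start, * = accepting)

start=q0; accept=q1,q2; q0-a>q1; q0-b>q0; q1-a>q2; q1-b>q1; q2-a>q2; q2-b>q2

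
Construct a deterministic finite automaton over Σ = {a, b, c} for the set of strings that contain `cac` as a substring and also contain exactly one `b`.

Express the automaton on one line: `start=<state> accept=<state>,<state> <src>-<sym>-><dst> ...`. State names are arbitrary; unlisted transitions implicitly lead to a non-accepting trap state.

Build one automaton per condition and run them in lockstep. One (4 states) tracks whether and how much of `cac` has been seen; the other (3 states) tracks the count of `b`s, saturating at 2. Each combined state is a pair, one component from each; accept when both components accept.
With 12 states:
          a    b    c  
>  q0     q0   q1   q2 
   q1     q1   q3   q4 
   q2     q5   q1   q2 
   q3     q3   q3   q6 
   q4     q7   q3   q4 
   q5     q0   q1   q8 
   q6     q9   q3   q6 
   q7     q1   q3  q10 
   q8     q8  q10   q8 
   q9     q3   q3  q11 
 * q10   q10  q11  q10 
   q11   q11  q11  q11 
(> = start, * = accepting)

start=q0 accept=q10 q0-a->q0 q0-b->q1 q0-c->q2 q1-a->q1 q1-b->q3 q1-c->q4 q2-a->q5 q2-b->q1 q2-c->q2 q3-a->q3 q3-b->q3 q3-c->q6 q4-a->q7 q4-b->q3 q4-c->q4 q5-a->q0 q5-b->q1 q5-c->q8 q6-a->q9 q6-b->q3 q6-c->q6 q7-a->q1 q7-b->q3 q7-c->q10 q8-a->q8 q8-b->q10 q8-c->q8 q9-a->q3 q9-b->q3 q9-c->q11 q10-a->q10 q10-b->q11 q10-c->q10 q11-a->q11 q11-b->q11 q11-c->q11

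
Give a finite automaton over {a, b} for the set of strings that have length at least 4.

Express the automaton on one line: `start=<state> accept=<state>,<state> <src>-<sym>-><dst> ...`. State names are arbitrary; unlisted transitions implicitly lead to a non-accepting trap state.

start=q0 accept=q4,q5 q0-a->q1 q0-b->q1 q1-a->q2 q1-b->q2 q2-a->q3 q2-b->q3 q3-a->q4 q3-b->q4 q4-a->q5 q4-b->q5 q5-a->q5 q5-b->q5

Count input length up to 5: every symbol moves from q0 toward q5, which means 'more than 4' and absorbs. Accept from {q4, q5}.
        a   b  
>  q0   q1  q1 
   q1   q2  q2 
   q2   q3  q3 
   q3   q4  q4 
 * q4   q5  q5 
 * q5   q5  q5 
(> = start, * = accepting)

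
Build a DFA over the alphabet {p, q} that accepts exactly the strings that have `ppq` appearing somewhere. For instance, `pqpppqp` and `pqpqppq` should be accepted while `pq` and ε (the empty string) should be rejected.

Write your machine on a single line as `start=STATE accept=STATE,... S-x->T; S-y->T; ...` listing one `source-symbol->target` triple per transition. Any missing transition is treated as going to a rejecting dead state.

start=A; accept=D; A-p->B; A-q->A; B-p->C; B-q->A; C-p->C; C-q->D; D-p->D; D-q->D

Track how much of `ppq` has been matched so far: state A is no progress, D is the absorbing accept state reached once `ppq` has occurred. Intermediate states record partial matches; on a mismatch, fall back to the longest reusable overlap.
With 4 states:
       p  q 
>  A   B  A 
   B   C  A 
   C   C  D 
 * D   D  D 
(> = start, * = accepting)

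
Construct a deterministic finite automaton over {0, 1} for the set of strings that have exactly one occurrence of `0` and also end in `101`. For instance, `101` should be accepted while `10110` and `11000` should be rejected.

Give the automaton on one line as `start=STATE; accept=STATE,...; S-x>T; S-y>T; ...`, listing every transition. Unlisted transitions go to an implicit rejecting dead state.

Handle the two conditions separately and then intersect. The first has 3 states tracking the count of `0`s, saturating at 2; the second has 4 states tracking how much of the suffix `101` has currently been matched. A product state is a pair (one from each), accepting exactly when both do. Minimizing collapses redundant product states.
5 states suffice.
       0  1 
>  A   B  C 
   B   B  B 
   C   D  C 
   D   B  E 
 * E   B  B 
(> = start, * = accepting)

start=A; accept=E; A-0>B; A-1>C; B-0>B; B-1>B; C-0>D; C-1>C; D-0>B; D-1>E; E-0>B; E-1>B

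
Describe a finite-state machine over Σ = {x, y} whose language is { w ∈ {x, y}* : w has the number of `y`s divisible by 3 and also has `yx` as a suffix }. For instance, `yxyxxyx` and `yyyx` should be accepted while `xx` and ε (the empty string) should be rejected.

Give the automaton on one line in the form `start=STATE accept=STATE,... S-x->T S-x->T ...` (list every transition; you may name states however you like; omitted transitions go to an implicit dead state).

Run two small machines in parallel and take their product. The first has 3 states tracking the count of `y`s modulo 3; the second has 3 states tracking how much of the suffix `yx` has currently been matched. A product state is a pair (one from each), accepting exactly when both do. Equivalent product states are then merged.
With 5 states:
        x   y  
>  q0   q0  q1 
   q1   q1  q2 
   q2   q2  q3 
   q3   q4  q1 
 * q4   q0  q1 
(> = start, * = accepting)

start=q0 accept=q4 q0-x->q0 q0-y->q1 q1-x->q1 q1-y->q2 q2-x->q2 q2-y->q3 q3-x->q4 q3-y->q1 q4-x->q0 q4-y->q1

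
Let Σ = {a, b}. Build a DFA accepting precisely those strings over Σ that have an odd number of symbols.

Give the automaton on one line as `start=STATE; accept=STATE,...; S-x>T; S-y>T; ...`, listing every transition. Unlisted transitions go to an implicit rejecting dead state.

start=s0; accept=s1; s0-a>s1; s0-b>s1; s1-a>s0; s1-b>s0

Only the length mod 2 matters, so use a 2-cycle: from any state, every input symbol moves to the next state, wrapping s1 back to s0. Mark s1 accepting.
        a   b  
>  s0   s1  s1 
 * s1   s0  s0 
(> = start, * = accepting)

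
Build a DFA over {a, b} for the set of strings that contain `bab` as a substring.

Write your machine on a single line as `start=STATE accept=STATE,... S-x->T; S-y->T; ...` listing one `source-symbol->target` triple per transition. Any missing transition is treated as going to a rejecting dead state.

States q0..q2 record the length of the longest prefix of `bab` that matches the current input suffix. Reaching q3 means `bab` has been seen, and we stay there forever. Accept from q3.
With 4 states:
        a   b  
>  q0   q0  q1 
   q1   q2  q1 
   q2   q0  q3 
 * q3   q3  q3 
(> = start, * = accepting)

start=q0; accept=q3; q0-a->q0; q0-b->q1; q1-a->q2; q1-b->q1; q2-a->q0; q2-b->q3; q3-a->q3; q3-b->q3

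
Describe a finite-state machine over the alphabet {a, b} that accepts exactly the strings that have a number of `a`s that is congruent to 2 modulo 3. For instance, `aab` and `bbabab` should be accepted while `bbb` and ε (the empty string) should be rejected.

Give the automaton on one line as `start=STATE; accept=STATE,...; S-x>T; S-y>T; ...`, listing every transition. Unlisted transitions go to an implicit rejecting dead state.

start=s0; accept=s2; s0-a>s1; s0-b>s0; s1-a>s2; s1-b>s1; s2-a>s0; s2-b>s2

The only thing that matters is how many `a`s have appeared, reduced mod 3. Use one state per residue: s0 for 0, …, s2 for 2. Reading `a` moves to the next residue; anything else stays put. s2 is accepting.
        a   b  
>  s0   s1  s0 
   s1   s2  s1 
 * s2   s0  s2 
(> = start, * = accepting)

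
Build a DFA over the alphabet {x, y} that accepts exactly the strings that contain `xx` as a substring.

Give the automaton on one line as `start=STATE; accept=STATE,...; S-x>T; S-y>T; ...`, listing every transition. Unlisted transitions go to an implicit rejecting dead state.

start=q0; accept=q2; q0-x>q1; q0-y>q0; q1-x>q2; q1-y>q0; q2-x>q2; q2-y>q2

States q0..q1 record the length of the longest prefix of `xx` that matches the current input suffix. Reaching q2 means `xx` has been seen, and we stay there forever. Accept from q2.
        x   y  
>  q0   q1  q0 
   q1   q2  q0 
 * q2   q2  q2 
(> = start, * = accepting)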